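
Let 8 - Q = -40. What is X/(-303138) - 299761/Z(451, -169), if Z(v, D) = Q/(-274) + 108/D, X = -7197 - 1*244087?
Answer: 31877174802617/86587236 ≈ 3.6815e+5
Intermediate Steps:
Q = 48 (Q = 8 - 1*(-40) = 8 + 40 = 48)
X = -251284 (X = -7197 - 244087 = -251284)
Z(v, D) = -24/137 + 108/D (Z(v, D) = 48/(-274) + 108/D = 48*(-1/274) + 108/D = -24/137 + 108/D)
X/(-303138) - 299761/Z(451, -169) = -251284/(-303138) - 299761/(-24/137 + 108/(-169)) = -251284*(-1/303138) - 299761/(-24/137 + 108*(-1/169)) = 11422/13779 - 299761/(-24/137 - 108/169) = 11422/13779 - 299761/(-18852/23153) = 11422/13779 - 299761*(-23153/18852) = 11422/13779 + 6940366433/18852 = 31877174802617/86587236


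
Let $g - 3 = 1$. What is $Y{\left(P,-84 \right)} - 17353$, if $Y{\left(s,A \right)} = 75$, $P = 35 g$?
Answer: $-17278$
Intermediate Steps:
$g = 4$ ($g = 3 + 1 = 4$)
$P = 140$ ($P = 35 \cdot 4 = 140$)
$Y{\left(P,-84 \right)} - 17353 = 75 - 17353 = -17278$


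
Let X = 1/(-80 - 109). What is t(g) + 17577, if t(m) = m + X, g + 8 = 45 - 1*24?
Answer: 3324509/189 ≈ 17590.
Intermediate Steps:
X = -1/189 (X = 1/(-189) = -1/189 ≈ -0.0052910)
g = 13 (g = -8 + (45 - 1*24) = -8 + (45 - 24) = -8 + 21 = 13)
t(m) = -1/189 + m (t(m) = m - 1/189 = -1/189 + m)
t(g) + 17577 = (-1/189 + 13) + 17577 = 2456/189 + 17577 = 3324509/189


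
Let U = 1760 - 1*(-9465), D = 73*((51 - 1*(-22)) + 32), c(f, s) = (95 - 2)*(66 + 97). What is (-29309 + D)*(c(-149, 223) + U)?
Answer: -571055296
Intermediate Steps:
c(f, s) = 15159 (c(f, s) = 93*163 = 15159)
D = 7665 (D = 73*((51 + 22) + 32) = 73*(73 + 32) = 73*105 = 7665)
U = 11225 (U = 1760 + 9465 = 11225)
(-29309 + D)*(c(-149, 223) + U) = (-29309 + 7665)*(15159 + 11225) = -21644*26384 = -571055296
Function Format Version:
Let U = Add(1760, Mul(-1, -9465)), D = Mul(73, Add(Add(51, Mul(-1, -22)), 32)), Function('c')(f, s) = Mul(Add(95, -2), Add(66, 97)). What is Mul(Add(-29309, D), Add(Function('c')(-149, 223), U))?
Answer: -571055296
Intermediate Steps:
Function('c')(f, s) = 15159 (Function('c')(f, s) = Mul(93, 163) = 15159)
D = 7665 (D = Mul(73, Add(Add(51, 22), 32)) = Mul(73, Add(73, 32)) = Mul(73, 105) = 7665)
U = 11225 (U = Add(1760, 9465) = 11225)
Mul(Add(-29309, D), Add(Function('c')(-149, 223), U)) = Mul(Add(-29309, 7665), Add(15159, 11225)) = Mul(-21644, 26384) = -571055296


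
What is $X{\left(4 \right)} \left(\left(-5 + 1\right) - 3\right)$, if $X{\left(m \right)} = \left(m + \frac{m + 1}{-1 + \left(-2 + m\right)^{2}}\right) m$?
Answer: $- \frac{476}{3} \approx -158.67$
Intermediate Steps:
$X{\left(m \right)} = m \left(m + \frac{1 + m}{-1 + \left(-2 + m\right)^{2}}\right)$ ($X{\left(m \right)} = \left(m + \frac{1 + m}{-1 + \left(-2 + m\right)^{2}}\right) m = m \left(m + \frac{1 + m}{-1 + \left(-2 + m\right)^{2}}\right)$)
$X{\left(4 \right)} \left(\left(-5 + 1\right) - 3\right) = \frac{4 \left(1 + 4 \left(-2 + 4\right)^{2}\right)}{-1 + \left(-2 + 4\right)^{2}} \left(\left(-5 + 1\right) - 3\right) = \frac{4 \left(1 + 4 \cdot 2^{2}\right)}{-1 + 2^{2}} \left(-4 - 3\right) = \frac{4 \left(1 + 4 \cdot 4\right)}{-1 + 4} \left(-7\right) = \frac{4 \left(1 + 16\right)}{3} \left(-7\right) = 4 \cdot \frac{1}{3} \cdot 17 \left(-7\right) = \frac{68}{3} \left(-7\right) = - \frac{476}{3}$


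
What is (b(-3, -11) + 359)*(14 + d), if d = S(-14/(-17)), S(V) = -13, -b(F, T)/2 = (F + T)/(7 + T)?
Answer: 352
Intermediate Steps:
b(F, T) = -2*(F + T)/(7 + T)
d = -13
(b(-3, -11) + 359)*(14 + d) = (2*(-1*(-3) - 1*(-11))/(7 - 11) + 359)*(14 - 13) = (2*(3 + 11)/(-4) + 359)*1 = (2*(-¼)*14 + 359)*1 = (-7 + 359)*1 = 352*1 = 352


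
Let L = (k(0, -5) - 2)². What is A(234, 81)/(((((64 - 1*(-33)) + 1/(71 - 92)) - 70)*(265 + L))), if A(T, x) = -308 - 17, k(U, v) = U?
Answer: -6825/152254 ≈ -0.044826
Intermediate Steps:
A(T, x) = -325
L = 4 (L = (0 - 2)² = (-2)² = 4)
A(234, 81)/(((((64 - 1*(-33)) + 1/(71 - 92)) - 70)*(265 + L))) = -325*1/((265 + 4)*(((64 - 1*(-33)) + 1/(71 - 92)) - 70)) = -325*1/(269*(((64 + 33) + 1/(-21)) - 70)) = -325*1/(269*((97 - 1/21) - 70)) = -325*1/(269*(2036/21 - 70)) = -325/((566/21)*269) = -325/152254/21 = -325*21/152254 = -6825/152254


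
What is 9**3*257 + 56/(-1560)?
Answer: 36533828/195 ≈ 1.8735e+5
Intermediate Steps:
9**3*257 + 56/(-1560) = 729*257 + 56*(-1/1560) = 187353 - 7/195 = 36533828/195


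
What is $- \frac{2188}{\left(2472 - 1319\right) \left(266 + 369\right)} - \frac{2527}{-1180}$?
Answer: $\frac{369514769}{172788580} \approx 2.1385$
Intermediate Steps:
$- \frac{2188}{\left(2472 - 1319\right) \left(266 + 369\right)} - \frac{2527}{-1180} = - \frac{2188}{1153 \cdot 635} - - \frac{2527}{1180} = - \frac{2188}{732155} + \frac{2527}{1180} = \frac{369514769}{172788580}$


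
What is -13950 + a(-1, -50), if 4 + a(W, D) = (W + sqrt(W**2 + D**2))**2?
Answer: -13954 + (1 - sqrt(2501))**2 ≈ -11552.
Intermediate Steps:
a(W, D) = -4 + (W + sqrt(D**2 + W**2))**2 (a(W, D) = -4 + (W + sqrt(W**2 + D**2))**2 = -4 + (W + sqrt(D**2 + W**2))**2)
-13950 + a(-1, -50) = -13950 + (-4 + (-1 + sqrt((-50)**2 + (-1)**2))**2) = -13950 + (-4 + (-1 + sqrt(2500 + 1))**2) = -13950 + (-4 + (-1 + sqrt(2501))**2) = -13954 + (-1 + sqrt(2501))**2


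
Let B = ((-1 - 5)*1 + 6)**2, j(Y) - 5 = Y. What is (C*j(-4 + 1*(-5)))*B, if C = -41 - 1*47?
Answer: 0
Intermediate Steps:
j(Y) = 5 + Y
B = 0 (B = (-6*1 + 6)**2 = (-6 + 6)**2 = 0**2 = 0)
C = -88 (C = -41 - 47 = -88)
(C*j(-4 + 1*(-5)))*B = -88*(5 + (-4 + 1*(-5)))*0 = -88*(5 + (-4 - 5))*0 = -88*(5 - 9)*0 = -88*(-4)*0 = 352*0 = 0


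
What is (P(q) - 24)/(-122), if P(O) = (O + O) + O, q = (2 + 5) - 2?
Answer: 9/122 ≈ 0.073771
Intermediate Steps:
q = 5 (q = 7 - 2 = 5)
P(O) = 3*O (P(O) = 2*O + O = 3*O)
(P(q) - 24)/(-122) = (3*5 - 24)/(-122) = (15 - 24)*(-1/122) = -9*(-1/122) = 9/122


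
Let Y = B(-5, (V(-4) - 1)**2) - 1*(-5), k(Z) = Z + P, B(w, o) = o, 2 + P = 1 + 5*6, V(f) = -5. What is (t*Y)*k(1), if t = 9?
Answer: 11070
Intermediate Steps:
P = 29 (P = -2 + (1 + 5*6) = -2 + (1 + 30) = -2 + 31 = 29)
k(Z) = 29 + Z (k(Z) = Z + 29 = 29 + Z)
Y = 41 (Y = (-5 - 1)**2 - 1*(-5) = (-6)**2 + 5 = 36 + 5 = 41)
(t*Y)*k(1) = (9*41)*(29 + 1) = 369*30 = 11070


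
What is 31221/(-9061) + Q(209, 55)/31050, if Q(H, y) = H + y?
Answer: -161169991/46890675 ≈ -3.4371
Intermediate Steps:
31221/(-9061) + Q(209, 55)/31050 = 31221/(-9061) + (209 + 55)/31050 = 31221*(-1/9061) + 264*(1/31050) = -31221/9061 + 44/5175 = -161169991/46890675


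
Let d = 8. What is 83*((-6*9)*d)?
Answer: -35856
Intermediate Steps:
83*((-6*9)*d) = 83*(-6*9*8) = 83*(-54*8) = 83*(-432) = -35856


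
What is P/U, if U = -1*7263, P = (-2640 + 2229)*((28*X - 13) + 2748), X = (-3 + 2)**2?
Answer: 42059/269 ≈ 156.35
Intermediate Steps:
X = 1 (X = (-1)**2 = 1)
P = -1135593 (P = (-2640 + 2229)*((28*1 - 13) + 2748) = -411*((28 - 13) + 2748) = -411*(15 + 2748) = -411*2763 = -1135593)
U = -7263
P/U = -1135593/(-7263) = -1135593*(-1/7263) = 42059/269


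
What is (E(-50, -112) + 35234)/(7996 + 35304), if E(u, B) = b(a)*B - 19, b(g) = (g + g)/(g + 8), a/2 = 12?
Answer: 35047/43300 ≈ 0.80940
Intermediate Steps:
a = 24 (a = 2*12 = 24)
b(g) = 2*g/(8 + g) (b(g) = (2*g)/(8 + g) = 2*g/(8 + g))
E(u, B) = -19 + 3*B/2 (E(u, B) = (2*24/(8 + 24))*B - 19 = (2*24/32)*B - 19 = (2*24*(1/32))*B - 19 = 3*B/2 - 19 = -19 + 3*B/2)
(E(-50, -112) + 35234)/(7996 + 35304) = ((-19 + (3/2)*(-112)) + 35234)/(7996 + 35304) = ((-19 - 168) + 35234)/43300 = (-187 + 35234)*(1/43300) = 35047*(1/43300) = 35047/43300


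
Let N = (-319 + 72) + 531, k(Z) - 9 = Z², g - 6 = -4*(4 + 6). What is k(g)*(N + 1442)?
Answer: 2010790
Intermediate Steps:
g = -34 (g = 6 - 4*(4 + 6) = 6 - 4*10 = 6 - 40 = -34)
k(Z) = 9 + Z²
N = 284 (N = -247 + 531 = 284)
k(g)*(N + 1442) = (9 + (-34)²)*(284 + 1442) = (9 + 1156)*1726 = 1165*1726 = 2010790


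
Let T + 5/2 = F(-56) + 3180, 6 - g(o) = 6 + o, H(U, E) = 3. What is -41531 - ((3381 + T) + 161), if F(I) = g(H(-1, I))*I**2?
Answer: -77685/2 ≈ -38843.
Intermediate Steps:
g(o) = -o (g(o) = 6 - (6 + o) = 6 + (-6 - o) = -o)
F(I) = -3*I**2 (F(I) = (-1*3)*I**2 = -3*I**2)
T = -12461/2 (T = -5/2 + (-3*(-56)**2 + 3180) = -5/2 + (-3*3136 + 3180) = -5/2 + (-9408 + 3180) = -5/2 - 6228 = -12461/2 ≈ -6230.5)
-41531 - ((3381 + T) + 161) = -41531 - ((3381 - 12461/2) + 161) = -41531 - (-5699/2 + 161) = -41531 - 1*(-5377/2) = -41531 + 5377/2 = -77685/2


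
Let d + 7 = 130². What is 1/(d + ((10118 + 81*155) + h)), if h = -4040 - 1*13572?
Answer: 1/21954 ≈ 4.5550e-5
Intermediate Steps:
h = -17612 (h = -4040 - 13572 = -17612)
d = 16893 (d = -7 + 130² = -7 + 16900 = 16893)
1/(d + ((10118 + 81*155) + h)) = 1/(16893 + ((10118 + 81*155) - 17612)) = 1/(16893 + ((10118 + 12555) - 17612)) = 1/(16893 + (22673 - 17612)) = 1/(16893 + 5061) = 1/21954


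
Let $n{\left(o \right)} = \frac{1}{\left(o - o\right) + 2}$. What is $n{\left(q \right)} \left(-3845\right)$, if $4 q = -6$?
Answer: $- \frac{3845}{2} \approx -1922.5$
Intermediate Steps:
$q = - \frac{3}{2}$ ($q = \frac{1}{4} \left(-6\right) = - \frac{3}{2} \approx -1.5$)
$n{\left(o \right)} = \frac{1}{2}$ ($n{\left(o \right)} = \frac{1}{0 + 2} = \frac{1}{2}$)
$n{\left(q \right)} \left(-3845\right) = \frac{1}{2} \left(-3845\right) = - \frac{3845}{2}$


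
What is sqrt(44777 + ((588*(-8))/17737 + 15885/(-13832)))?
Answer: sqrt(673769865554322989270)/122669092 ≈ 211.60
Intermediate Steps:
sqrt(44777 + ((588*(-8))/17737 + 15885/(-13832))) = sqrt(44777 + (-4704*1/17737 + 15885*(-1/13832))) = sqrt(44777 + (-4704/17737 - 15885/13832)) = sqrt(44777 - 346817973/245338184) = sqrt(10985161046995/245338184) = sqrt(673769865554322989270)/122669092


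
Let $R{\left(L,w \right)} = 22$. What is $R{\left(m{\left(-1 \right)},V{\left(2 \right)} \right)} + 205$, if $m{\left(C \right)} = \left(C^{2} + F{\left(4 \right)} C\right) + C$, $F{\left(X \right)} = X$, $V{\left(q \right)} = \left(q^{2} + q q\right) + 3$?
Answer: $227$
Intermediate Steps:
$V{\left(q \right)} = 3 + 2 q^{2}$ ($V{\left(q \right)} = \left(q^{2} + q^{2}\right) + 3 = 2 q^{2} + 3 = 3 + 2 q^{2}$)
$m{\left(C \right)} = C^{2} + 5 C$ ($m{\left(C \right)} = \left(C^{2} + 4 C\right) + C = C^{2} + 5 C$)
$R{\left(m{\left(-1 \right)},V{\left(2 \right)} \right)} + 205 = 22 + 205 = 227$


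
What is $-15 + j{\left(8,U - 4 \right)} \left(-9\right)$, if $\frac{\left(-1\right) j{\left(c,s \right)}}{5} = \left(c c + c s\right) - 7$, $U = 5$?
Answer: $2910$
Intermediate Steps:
$j{\left(c,s \right)} = 35 - 5 c^{2} - 5 c s$ ($j{\left(c,s \right)} = - 5 \left(\left(c c + c s\right) - 7\right) = - 5 \left(\left(c^{2} + c s\right) - 7\right) = - 5 \left(-7 + c^{2} + c s\right) = 35 - 5 c^{2} - 5 c s$)
$-15 + j{\left(8,U - 4 \right)} \left(-9\right) = -15 + \left(35 - 5 \cdot 8^{2} - 40 \left(5 - 4\right)\right) \left(-9\right) = -15 + \left(35 - 320 - 40 \left(5 - 4\right)\right) \left(-9\right) = -15 + \left(35 - 320 - 40 \cdot 1\right) \left(-9\right) = -15 + \left(35 - 320 - 40\right) \left(-9\right) = -15 - -2925 = -15 + 2925 = 2910$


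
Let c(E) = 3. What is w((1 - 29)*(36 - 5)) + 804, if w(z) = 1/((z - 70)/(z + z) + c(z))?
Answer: 353080/439 ≈ 804.28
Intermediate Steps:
w(z) = 1/(3 + (-70 + z)/(2*z)) (w(z) = 1/((z - 70)/(z + z) + 3) = 1/((-70 + z)/((2*z)) + 3) = 1/((-70 + z)*(1/(2*z)) + 3) = 1/((-70 + z)/(2*z) + 3) = 1/(3 + (-70 + z)/(2*z)))
w((1 - 29)*(36 - 5)) + 804 = 2*((1 - 29)*(36 - 5))/(7*(-10 + (1 - 29)*(36 - 5))) + 804 = 2*(-28*31)/(7*(-10 - 28*31)) + 804 = (2/7)*(-868)/(-10 - 868) + 804 = (2/7)*(-868)/(-878) + 804 = (2/7)*(-868)*(-1/878) + 804 = 124/439 + 804 = 353080/439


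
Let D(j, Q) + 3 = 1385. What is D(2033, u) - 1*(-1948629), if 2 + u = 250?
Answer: 1950011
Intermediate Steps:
u = 248 (u = -2 + 250 = 248)
D(j, Q) = 1382 (D(j, Q) = -3 + 1385 = 1382)
D(2033, u) - 1*(-1948629) = 1382 - 1*(-1948629) = 1382 + 1948629 = 1950011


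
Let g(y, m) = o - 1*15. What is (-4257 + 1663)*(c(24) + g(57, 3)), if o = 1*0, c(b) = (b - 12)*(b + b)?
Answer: -1455234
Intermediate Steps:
c(b) = 2*b*(-12 + b) (c(b) = (-12 + b)*(2*b) = 2*b*(-12 + b))
o = 0
g(y, m) = -15 (g(y, m) = 0 - 1*15 = 0 - 15 = -15)
(-4257 + 1663)*(c(24) + g(57, 3)) = (-4257 + 1663)*(2*24*(-12 + 24) - 15) = -2594*(2*24*12 - 15) = -2594*(576 - 15) = -2594*561 = -1455234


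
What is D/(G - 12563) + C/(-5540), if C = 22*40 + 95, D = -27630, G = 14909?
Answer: -5178585/433228 ≈ -11.953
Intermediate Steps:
C = 975 (C = 880 + 95 = 975)
D/(G - 12563) + C/(-5540) = -27630/(14909 - 12563) + 975/(-5540) = -27630/2346 + 975*(-1/5540) = -27630*1/2346 - 195/1108 = -4605/391 - 195/1108 = -5178585/433228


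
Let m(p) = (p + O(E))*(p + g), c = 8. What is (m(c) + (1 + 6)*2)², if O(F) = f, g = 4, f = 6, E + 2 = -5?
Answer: 33124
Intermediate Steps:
E = -7 (E = -2 - 5 = -7)
O(F) = 6
m(p) = (4 + p)*(6 + p) (m(p) = (p + 6)*(p + 4) = (6 + p)*(4 + p) = (4 + p)*(6 + p))
(m(c) + (1 + 6)*2)² = ((24 + 8² + 10*8) + (1 + 6)*2)² = ((24 + 64 + 80) + 7*2)² = (168 + 14)² = 182² = 33124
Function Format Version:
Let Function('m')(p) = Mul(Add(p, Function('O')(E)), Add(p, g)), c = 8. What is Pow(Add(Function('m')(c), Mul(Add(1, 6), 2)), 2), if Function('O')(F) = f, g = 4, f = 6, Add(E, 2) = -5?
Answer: 33124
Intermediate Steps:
E = -7 (E = Add(-2, -5) = -7)
Function('O')(F) = 6
Function('m')(p) = Mul(Add(4, p), Add(6, p)) (Function('m')(p) = Mul(Add(p, 6), Add(p, 4)) = Mul(Add(6, p), Add(4, p)) = Mul(Add(4, p), Add(6, p)))
Pow(Add(Function('m')(c), Mul(Add(1, 6), 2)), 2) = Pow(Add(Add(24, Pow(8, 2), Mul(10, 8)), Mul(Add(1, 6), 2)), 2) = Pow(Add(Add(24, 64, 80), Mul(7, 2)), 2) = Pow(Add(168, 14), 2) = Pow(182, 2) = 33124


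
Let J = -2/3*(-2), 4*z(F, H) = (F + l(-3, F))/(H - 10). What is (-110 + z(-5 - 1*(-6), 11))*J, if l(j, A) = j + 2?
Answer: -440/3 ≈ -146.67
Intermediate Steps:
l(j, A) = 2 + j
z(F, H) = (-1 + F)/(4*(-10 + H)) (z(F, H) = ((F + (2 - 3))/(H - 10))/4 = ((F - 1)/(-10 + H))/4 = ((-1 + F)/(-10 + H))/4 = (-1 + F)/(4*(-10 + H)))
J = 4/3 (J = -2/3*(-2) = 4/3 ≈ 1.3333)
(-110 + z(-5 - 1*(-6), 11))*J = (-110 + (-1 + (-5 - 1*(-6)))/(4*(-10 + 11)))*(4/3) = (-110 + (1/4)*(-1 + (-5 + 6))/1)*(4/3) = (-110 + (1/4)*1*(-1 + 1))*(4/3) = (-110 + (1/4)*1*0)*(4/3) = (-110 + 0)*(4/3) = -110*4/3 = -440/3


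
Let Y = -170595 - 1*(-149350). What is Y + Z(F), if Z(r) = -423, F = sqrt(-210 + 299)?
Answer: -21668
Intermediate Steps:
F = sqrt(89) ≈ 9.4340
Y = -21245 (Y = -170595 + 149350 = -21245)
Y + Z(F) = -21245 - 423 = -21668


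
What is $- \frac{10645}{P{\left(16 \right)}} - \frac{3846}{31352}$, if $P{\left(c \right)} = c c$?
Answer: $- \frac{41840827}{1003264} \approx -41.705$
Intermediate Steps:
$P{\left(c \right)} = c^{2}$
$- \frac{10645}{P{\left(16 \right)}} - \frac{3846}{31352} = - \frac{10645}{16^{2}} - \frac{3846}{31352} = - \frac{10645}{256} - \frac{1923}{15676} = - \frac{41840827}{1003264}$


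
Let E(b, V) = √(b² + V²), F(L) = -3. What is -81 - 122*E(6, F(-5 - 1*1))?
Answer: -81 - 366*√5 ≈ -899.40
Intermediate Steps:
E(b, V) = √(V² + b²)
-81 - 122*E(6, F(-5 - 1*1)) = -81 - 122*√((-3)² + 6²) = -81 - 122*√(9 + 36) = -81 - 366*√5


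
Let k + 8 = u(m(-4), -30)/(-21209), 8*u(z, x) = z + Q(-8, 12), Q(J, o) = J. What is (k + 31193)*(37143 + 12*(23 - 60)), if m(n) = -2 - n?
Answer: 97091265721437/84836 ≈ 1.1445e+9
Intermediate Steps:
u(z, x) = -1 + z/8 (u(z, x) = (z - 8)/8 = (-8 + z)/8 = -1 + z/8)
k = -678685/84836 (k = -8 + (-1 + (-2 - 1*(-4))/8)/(-21209) = -8 + (-1 + (-2 + 4)/8)*(-1/21209) = -8 + (-1 + (⅛)*2)*(-1/21209) = -8 + (-1 + ¼)*(-1/21209) = -8 - ¾*(-1/21209) = -8 + 3/84836 = -678685/84836 ≈ -8.0000)
(k + 31193)*(37143 + 12*(23 - 60)) = (-678685/84836 + 31193)*(37143 + 12*(23 - 60)) = 2645610663*(37143 + 12*(-37))/84836 = 2645610663*(37143 - 444)/84836 = (2645610663/84836)*36699 = 97091265721437/84836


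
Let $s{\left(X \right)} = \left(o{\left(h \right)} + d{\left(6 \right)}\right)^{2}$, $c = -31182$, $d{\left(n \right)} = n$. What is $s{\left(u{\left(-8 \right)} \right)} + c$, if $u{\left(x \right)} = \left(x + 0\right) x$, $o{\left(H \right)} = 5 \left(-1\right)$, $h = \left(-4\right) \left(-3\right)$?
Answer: $-31181$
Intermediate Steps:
$h = 12$
$o{\left(H \right)} = -5$
$u{\left(x \right)} = x^{2}$ ($u{\left(x \right)} = x x = x^{2}$)
$s{\left(X \right)} = 1$ ($s{\left(X \right)} = \left(-5 + 6\right)^{2} = 1^{2} = 1$)
$s{\left(u{\left(-8 \right)} \right)} + c = 1 - 31182 = -31181$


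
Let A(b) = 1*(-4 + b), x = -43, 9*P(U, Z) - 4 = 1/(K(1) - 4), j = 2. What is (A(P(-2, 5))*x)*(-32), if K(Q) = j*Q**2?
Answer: -44720/9 ≈ -4968.9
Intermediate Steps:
K(Q) = 2*Q**2
P(U, Z) = 7/18 (P(U, Z) = 4/9 + 1/(9*(2*1**2 - 4)) = 4/9 + 1/(9*(2*1 - 4)) = 4/9 + 1/(9*(2 - 4)) = 4/9 + (1/9)/(-2) = 4/9 + (1/9)*(-1/2) = 4/9 - 1/18 = 7/18)
A(b) = -4 + b
(A(P(-2, 5))*x)*(-32) = ((-4 + 7/18)*(-43))*(-32) = -65/18*(-43)*(-32) = (2795/18)*(-32) = -44720/9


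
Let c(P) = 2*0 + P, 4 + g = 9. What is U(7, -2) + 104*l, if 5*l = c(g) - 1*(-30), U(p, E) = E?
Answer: 726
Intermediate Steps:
g = 5 (g = -4 + 9 = 5)
c(P) = P (c(P) = 0 + P = P)
l = 7 (l = (5 - 1*(-30))/5 = (5 + 30)/5 = (⅕)*35 = 7)
U(7, -2) + 104*l = -2 + 104*7 = -2 + 728 = 726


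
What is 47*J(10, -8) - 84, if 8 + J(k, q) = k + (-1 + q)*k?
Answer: -4220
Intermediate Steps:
J(k, q) = -8 + k + k*(-1 + q) (J(k, q) = -8 + (k + (-1 + q)*k) = -8 + (k + k*(-1 + q)) = -8 + k + k*(-1 + q))
47*J(10, -8) - 84 = 47*(-8 + 10*(-8)) - 84 = 47*(-8 - 80) - 84 = 47*(-88) - 84 = -4136 - 84 = -4220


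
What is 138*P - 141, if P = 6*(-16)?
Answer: -13389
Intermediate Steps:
P = -96
138*P - 141 = 138*(-96) - 141 = -13248 - 141 = -13389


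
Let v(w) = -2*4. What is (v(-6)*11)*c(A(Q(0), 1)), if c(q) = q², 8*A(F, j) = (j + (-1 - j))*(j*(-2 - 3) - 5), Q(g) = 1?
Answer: -275/2 ≈ -137.50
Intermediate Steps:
v(w) = -8
A(F, j) = 5/8 + 5*j/8 (A(F, j) = ((j + (-1 - j))*(j*(-2 - 3) - 5))/8 = (-(j*(-5) - 5))/8 = (-(-5*j - 5))/8 = (-(-5 - 5*j))/8 = (5 + 5*j)/8 = 5/8 + 5*j/8)
(v(-6)*11)*c(A(Q(0), 1)) = (-8*11)*(5/8 + (5/8)*1)² = -88*(5/8 + 5/8)² = -88*(5/4)² = -88*25/16 = -275/2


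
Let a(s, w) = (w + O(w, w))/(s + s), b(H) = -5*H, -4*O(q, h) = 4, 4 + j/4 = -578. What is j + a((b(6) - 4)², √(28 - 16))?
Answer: -5382337/2312 + √3/1156 ≈ -2328.0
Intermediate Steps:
j = -2328 (j = -16 + 4*(-578) = -16 - 2312 = -2328)
O(q, h) = -1 (O(q, h) = -¼*4 = -1)
b(H) = -5*H
a(s, w) = (-1 + w)/(2*s) (a(s, w) = (w - 1)/(s + s) = (-1 + w)/((2*s)) = (-1 + w)*(1/(2*s)) = (-1 + w)/(2*s))
j + a((b(6) - 4)², √(28 - 16)) = -2328 + (-1 + √(28 - 16))/(2*((-5*6 - 4)²)) = -2328 + (-1 + √12)/(2*((-30 - 4)²)) = -2328 + (-1 + 2*√3)/(2*((-34)²)) = -2328 + (½)*(-1 + 2*√3)/1156 = -2328 + (½)*(1/1156)*(-1 + 2*√3) = -2328 + (-1/2312 + √3/1156) = -5382337/2312 + √3/1156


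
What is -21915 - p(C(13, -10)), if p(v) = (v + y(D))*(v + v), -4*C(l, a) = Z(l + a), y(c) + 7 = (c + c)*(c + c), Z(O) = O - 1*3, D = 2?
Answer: -21915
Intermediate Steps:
Z(O) = -3 + O (Z(O) = O - 3 = -3 + O)
y(c) = -7 + 4*c² (y(c) = -7 + (c + c)*(c + c) = -7 + (2*c)*(2*c) = -7 + 4*c²)
C(l, a) = ¾ - a/4 - l/4 (C(l, a) = -(-3 + (l + a))/4 = -(-3 + (a + l))/4 = -(-3 + a + l)/4 = ¾ - a/4 - l/4)
p(v) = 2*v*(9 + v) (p(v) = (v + (-7 + 4*2²))*(v + v) = (v + (-7 + 4*4))*(2*v) = (v + (-7 + 16))*(2*v) = (v + 9)*(2*v) = (9 + v)*(2*v) = 2*v*(9 + v))
-21915 - p(C(13, -10)) = -21915 - 2*(¾ - ¼*(-10) - ¼*13)*(9 + (¾ - ¼*(-10) - ¼*13)) = -21915 - 2*(¾ + 5/2 - 13/4)*(9 + (¾ + 5/2 - 13/4)) = -21915 - 2*0*(9 + 0) = -21915 - 2*0*9 = -21915 - 1*0 = -21915 + 0 = -21915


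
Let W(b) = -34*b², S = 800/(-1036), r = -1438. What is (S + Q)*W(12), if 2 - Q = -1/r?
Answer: -1118797200/186221 ≈ -6007.9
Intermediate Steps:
S = -200/259 (S = 800*(-1/1036) = -200/259 ≈ -0.77220)
Q = 2875/1438 (Q = 2 - (-1)/(-1438) = 2 - (-1)*(-1)/1438 = 2 - 1*1/1438 = 2 - 1/1438 = 2875/1438 ≈ 1.9993)
(S + Q)*W(12) = (-200/259 + 2875/1438)*(-34*12²) = 457025*(-34*144)/372442 = (457025/372442)*(-4896) = -1118797200/186221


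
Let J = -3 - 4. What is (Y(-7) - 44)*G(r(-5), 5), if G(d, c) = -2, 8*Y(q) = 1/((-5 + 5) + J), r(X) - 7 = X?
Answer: 2465/28 ≈ 88.036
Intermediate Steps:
r(X) = 7 + X
J = -7
Y(q) = -1/56 (Y(q) = 1/(8*((-5 + 5) - 7)) = 1/(8*(0 - 7)) = (⅛)/(-7) = (⅛)*(-⅐) = -1/56)
(Y(-7) - 44)*G(r(-5), 5) = (-1/56 - 44)*(-2) = -2465/56*(-2) = 2465/28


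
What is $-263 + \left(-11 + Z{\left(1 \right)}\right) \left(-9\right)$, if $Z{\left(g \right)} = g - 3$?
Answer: $-146$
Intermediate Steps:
$Z{\left(g \right)} = -3 + g$
$-263 + \left(-11 + Z{\left(1 \right)}\right) \left(-9\right) = -263 + \left(-11 + \left(-3 + 1\right)\right) \left(-9\right) = -263 + \left(-11 - 2\right) \left(-9\right) = -263 - -117 = -263 + 117 = -146$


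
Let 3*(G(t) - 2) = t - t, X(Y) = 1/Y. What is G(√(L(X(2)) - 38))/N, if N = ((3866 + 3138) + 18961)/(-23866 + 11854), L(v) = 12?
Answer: -8008/8655 ≈ -0.92525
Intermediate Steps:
G(t) = 2 (G(t) = 2 + (t - t)/3 = 2 + (⅓)*0 = 2 + 0 = 2)
N = -8655/4004 (N = (7004 + 18961)/(-12012) = 25965*(-1/12012) = -8655/4004 ≈ -2.1616)
G(√(L(X(2)) - 38))/N = 2/(-8655/4004) = 2*(-4004/8655) = -8008/8655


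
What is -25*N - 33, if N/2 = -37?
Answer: 1817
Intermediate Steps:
N = -74 (N = 2*(-37) = -74)
-25*N - 33 = -25*(-74) - 33 = 1850 - 33 = 1817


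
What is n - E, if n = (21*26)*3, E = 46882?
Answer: -45244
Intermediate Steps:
n = 1638 (n = 546*3 = 1638)
n - E = 1638 - 1*46882 = 1638 - 46882 = -45244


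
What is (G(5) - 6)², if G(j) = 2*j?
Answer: 16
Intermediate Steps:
(G(5) - 6)² = (2*5 - 6)² = (10 - 6)² = 4² = 16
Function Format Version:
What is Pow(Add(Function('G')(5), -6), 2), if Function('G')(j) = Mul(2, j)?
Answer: 16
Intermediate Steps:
Pow(Add(Function('G')(5), -6), 2) = Pow(Add(Mul(2, 5), -6), 2) = Pow(Add(10, -6), 2) = Pow(4, 2) = 16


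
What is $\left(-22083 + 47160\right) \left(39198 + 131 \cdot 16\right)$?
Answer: $1035529638$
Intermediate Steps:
$\left(-22083 + 47160\right) \left(39198 + 131 \cdot 16\right) = 25077 \left(39198 + 2096\right) = 25077 \cdot 41294 = 1035529638$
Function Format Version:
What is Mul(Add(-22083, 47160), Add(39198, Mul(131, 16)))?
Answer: 1035529638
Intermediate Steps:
Mul(Add(-22083, 47160), Add(39198, Mul(131, 16))) = Mul(25077, Add(39198, 2096)) = Mul(25077, 41294) = 1035529638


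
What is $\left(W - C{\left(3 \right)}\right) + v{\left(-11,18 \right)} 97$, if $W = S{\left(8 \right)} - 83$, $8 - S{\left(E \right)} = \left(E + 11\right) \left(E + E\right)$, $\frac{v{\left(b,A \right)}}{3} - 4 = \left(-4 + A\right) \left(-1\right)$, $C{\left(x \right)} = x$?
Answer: $-3292$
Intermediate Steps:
$v{\left(b,A \right)} = 24 - 3 A$ ($v{\left(b,A \right)} = 12 + 3 \left(-4 + A\right) \left(-1\right) = 12 + 3 \left(4 - A\right) = 12 - \left(-12 + 3 A\right) = 24 - 3 A$)
$S{\left(E \right)} = 8 - 2 E \left(11 + E\right)$ ($S{\left(E \right)} = 8 - \left(E + 11\right) \left(E + E\right) = 8 - \left(11 + E\right) 2 E = 8 - 2 E \left(11 + E\right)$)
$W = -379$ ($W = \left(8 - 176 - 2 \cdot 8^{2}\right) - 83 = \left(8 - 176 - 128\right) - 83 = -296 - 83 = -379$)
$\left(W - C{\left(3 \right)}\right) + v{\left(-11,18 \right)} 97 = \left(-379 - 3\right) + \left(24 - 54\right) 97 = -382 - 2910 = -3292$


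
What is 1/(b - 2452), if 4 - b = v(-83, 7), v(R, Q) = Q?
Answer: -1/2455 ≈ -0.00040733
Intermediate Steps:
b = -3 (b = 4 - 1*7 = 4 - 7 = -3)
1/(b - 2452) = 1/(-3 - 2452) = 1/(-2455) = -1/2455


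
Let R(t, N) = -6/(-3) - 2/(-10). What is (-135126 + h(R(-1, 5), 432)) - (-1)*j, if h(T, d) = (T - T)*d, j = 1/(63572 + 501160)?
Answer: -76309976231/564732 ≈ -1.3513e+5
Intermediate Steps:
j = 1/564732 ≈ 1.7708e-6
R(t, N) = 11/5 (R(t, N) = -6*(-⅓) - 2*(-⅒) = 2 + ⅕ = 11/5)
h(T, d) = 0 (h(T, d) = 0*d = 0)
(-135126 + h(R(-1, 5), 432)) - (-1)*j = (-135126 + 0) - (-1)/564732 = -135126 - 1*(-1/564732) = -135126 + 1/564732 = -76309976231/564732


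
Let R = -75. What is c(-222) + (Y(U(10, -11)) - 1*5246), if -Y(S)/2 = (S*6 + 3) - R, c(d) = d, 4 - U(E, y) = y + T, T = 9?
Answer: -5696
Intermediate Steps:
U(E, y) = -5 - y (U(E, y) = 4 - (y + 9) = 4 - (9 + y) = 4 + (-9 - y) = -5 - y)
Y(S) = -156 - 12*S (Y(S) = -2*((S*6 + 3) - 1*(-75)) = -2*((6*S + 3) + 75) = -2*((3 + 6*S) + 75) = -2*(78 + 6*S) = -156 - 12*S)
c(-222) + (Y(U(10, -11)) - 1*5246) = -222 + ((-156 - 12*(-5 - 1*(-11))) - 1*5246) = -222 + ((-156 - 12*(-5 + 11)) - 5246) = -222 + ((-156 - 12*6) - 5246) = -222 + ((-156 - 72) - 5246) = -222 + (-228 - 5246) = -222 - 5474 = -5696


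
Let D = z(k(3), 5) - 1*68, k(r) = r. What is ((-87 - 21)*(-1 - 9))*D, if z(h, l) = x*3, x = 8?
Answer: -47520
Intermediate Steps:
z(h, l) = 24 (z(h, l) = 8*3 = 24)
D = -44 (D = 24 - 1*68 = 24 - 68 = -44)
((-87 - 21)*(-1 - 9))*D = ((-87 - 21)*(-1 - 9))*(-44) = -108*(-10)*(-44) = 1080*(-44) = -47520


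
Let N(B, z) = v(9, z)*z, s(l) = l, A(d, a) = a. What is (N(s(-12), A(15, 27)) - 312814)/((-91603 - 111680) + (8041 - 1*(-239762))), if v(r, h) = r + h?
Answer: -155921/22260 ≈ -7.0045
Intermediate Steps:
v(r, h) = h + r
N(B, z) = z*(9 + z) (N(B, z) = (z + 9)*z = (9 + z)*z = z*(9 + z))
(N(s(-12), A(15, 27)) - 312814)/((-91603 - 111680) + (8041 - 1*(-239762))) = (27*(9 + 27) - 312814)/((-91603 - 111680) + (8041 - 1*(-239762))) = (27*36 - 312814)/(-203283 + (8041 + 239762)) = (972 - 312814)/(-203283 + 247803) = -311842/44520 = -311842*1/44520 = -155921/22260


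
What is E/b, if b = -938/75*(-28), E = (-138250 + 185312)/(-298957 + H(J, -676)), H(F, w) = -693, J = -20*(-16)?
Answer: -70593/157400152 ≈ -0.00044849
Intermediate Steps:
J = 320
E = -23531/149825 (E = (-138250 + 185312)/(-298957 - 693) = 47062/(-299650) = 47062*(-1/299650) = -23531/149825 ≈ -0.15706)
b = 26264/75 (b = -938/75*(-28) = 26264/75 ≈ 350.19)
E/b = -23531/(149825*26264/75) = -23531/149825*75/26264 = -70593/157400152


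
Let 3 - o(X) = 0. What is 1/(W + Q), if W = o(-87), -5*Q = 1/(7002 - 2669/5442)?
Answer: 190511075/571527783 ≈ 0.33334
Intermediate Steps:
o(X) = 3 (o(X) = 3 - 1*0 = 3 + 0 = 3)
Q = -5442/190511075 (Q = -1/(5*(7002 - 2669/5442)) = -1/(5*38102215/5442) = -1/5*5442/38102215 = -5442/190511075 ≈ -2.8565e-5)
W = 3
1/(W + Q) = 1/(3 - 5442/190511075) = 1/(571527783/190511075) = 190511075/571527783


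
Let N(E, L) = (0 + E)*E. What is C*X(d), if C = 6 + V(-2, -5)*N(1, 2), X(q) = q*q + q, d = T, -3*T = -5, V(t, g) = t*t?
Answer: 400/9 ≈ 44.444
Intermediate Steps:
V(t, g) = t²
T = 5/3 (T = -⅓*(-5) = 5/3 ≈ 1.6667)
d = 5/3 ≈ 1.6667
N(E, L) = E² (N(E, L) = E*E = E²)
X(q) = q + q² (X(q) = q² + q = q + q²)
C = 10 (C = 6 + (-2)²*1² = 6 + 4*1 = 6 + 4 = 10)
C*X(d) = 10*(5*(1 + 5/3)/3) = 10*((5/3)*(8/3)) = 10*(40/9) = 400/9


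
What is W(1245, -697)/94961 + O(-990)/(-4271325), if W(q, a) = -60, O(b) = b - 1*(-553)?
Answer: -214781543/405609293325 ≈ -0.00052953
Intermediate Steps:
O(b) = 553 + b (O(b) = b + 553 = 553 + b)
W(1245, -697)/94961 + O(-990)/(-4271325) = -60/94961 + (553 - 990)/(-4271325) = -60*1/94961 - 437*(-1/4271325) = -60/94961 + 437/4271325 = -214781543/405609293325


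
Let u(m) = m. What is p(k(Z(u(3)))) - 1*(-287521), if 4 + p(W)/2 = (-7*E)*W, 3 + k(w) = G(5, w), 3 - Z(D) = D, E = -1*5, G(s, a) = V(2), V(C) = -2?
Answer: 287163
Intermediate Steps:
G(s, a) = -2
E = -5
Z(D) = 3 - D
k(w) = -5 (k(w) = -3 - 2 = -5)
p(W) = -8 + 70*W (p(W) = -8 + 2*((-7*(-5))*W) = -8 + 2*(35*W) = -8 + 70*W)
p(k(Z(u(3)))) - 1*(-287521) = (-8 + 70*(-5)) - 1*(-287521) = (-8 - 350) + 287521 = -358 + 287521 = 287163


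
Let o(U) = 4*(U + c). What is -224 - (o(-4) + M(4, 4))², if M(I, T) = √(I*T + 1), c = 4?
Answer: -241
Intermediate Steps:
M(I, T) = √(1 + I*T)
o(U) = 16 + 4*U (o(U) = 4*(U + 4) = 4*(4 + U) = 16 + 4*U)
-224 - (o(-4) + M(4, 4))² = -224 - ((16 + 4*(-4)) + √(1 + 4*4))² = -224 - ((16 - 16) + √(1 + 16))² = -224 - (0 + √17)² = -224 - (√17)² = -224 - 1*17 = -224 - 17 = -241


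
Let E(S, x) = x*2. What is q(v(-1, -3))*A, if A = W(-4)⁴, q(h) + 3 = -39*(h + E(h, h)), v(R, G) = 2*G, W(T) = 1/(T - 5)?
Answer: 233/2187 ≈ 0.10654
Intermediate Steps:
W(T) = 1/(-5 + T)
E(S, x) = 2*x
q(h) = -3 - 117*h (q(h) = -3 - 39*(h + 2*h) = -3 - 117*h)
A = 1/6561 (A = (1/(-5 - 4))⁴ = (1/(-9))⁴ = (-⅑)⁴ = 1/6561 ≈ 0.00015242)
q(v(-1, -3))*A = (-3 - 234*(-3))*(1/6561) = (-3 - 117*(-6))*(1/6561) = (-3 + 702)*(1/6561) = 699*(1/6561) = 233/2187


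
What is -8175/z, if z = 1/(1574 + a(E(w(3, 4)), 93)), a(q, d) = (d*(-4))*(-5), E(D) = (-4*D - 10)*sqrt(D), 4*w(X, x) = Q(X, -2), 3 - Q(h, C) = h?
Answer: -28072950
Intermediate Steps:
Q(h, C) = 3 - h
w(X, x) = 3/4 - X/4 (w(X, x) = (3 - X)/4 = 3/4 - X/4)
E(D) = sqrt(D)*(-10 - 4*D) (E(D) = (-10 - 4*D)*sqrt(D) = sqrt(D)*(-10 - 4*D))
a(q, d) = 20*d (a(q, d) = -4*d*(-5) = 20*d)
z = 1/3434 (z = 1/(1574 + 20*93) = 1/(1574 + 1860) = 1/3434 ≈ 0.00029121)
-8175/z = -8175/1/3434 = -8175*3434 = -28072950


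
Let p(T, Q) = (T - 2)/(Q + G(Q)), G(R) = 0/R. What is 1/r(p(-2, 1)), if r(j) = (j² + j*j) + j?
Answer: 1/28 ≈ 0.035714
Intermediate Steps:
G(R) = 0
p(T, Q) = (-2 + T)/Q (p(T, Q) = (T - 2)/(Q + 0) = (-2 + T)/Q)
r(j) = j + 2*j² (r(j) = (j² + j²) + j = 2*j² + j = j + 2*j²)
1/r(p(-2, 1)) = 1/(((-2 - 2)/1)*(1 + 2*((-2 - 2)/1))) = 1/((1*(-4))*(1 + 2*(1*(-4)))) = 1/(-4*(1 + 2*(-4))) = 1/(-4*(1 - 8)) = 1/(-4*(-7)) = 1/28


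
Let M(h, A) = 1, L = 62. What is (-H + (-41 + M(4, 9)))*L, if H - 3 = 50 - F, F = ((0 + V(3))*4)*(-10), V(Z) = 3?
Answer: -13206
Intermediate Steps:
F = -120 (F = ((0 + 3)*4)*(-10) = (3*4)*(-10) = 12*(-10) = -120)
H = 173 (H = 3 + (50 - 1*(-120)) = 3 + (50 + 120) = 3 + 170 = 173)
(-H + (-41 + M(4, 9)))*L = (-1*173 + (-41 + 1))*62 = (-173 - 40)*62 = -213*62 = -13206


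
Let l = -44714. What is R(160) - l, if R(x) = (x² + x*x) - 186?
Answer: 95728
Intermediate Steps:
R(x) = -186 + 2*x² (R(x) = (x² + x²) - 186 = 2*x² - 186 = -186 + 2*x²)
R(160) - l = (-186 + 2*160²) - 1*(-44714) = (-186 + 2*25600) + 44714 = (-186 + 51200) + 44714 = 51014 + 44714 = 95728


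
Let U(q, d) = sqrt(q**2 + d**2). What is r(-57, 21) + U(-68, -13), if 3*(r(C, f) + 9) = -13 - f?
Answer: -61/3 + sqrt(4793) ≈ 48.898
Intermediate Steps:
r(C, f) = -40/3 - f/3 (r(C, f) = -9 + (-13 - f)/3 = -9 + (-13/3 - f/3) = -40/3 - f/3)
U(q, d) = sqrt(d**2 + q**2)
r(-57, 21) + U(-68, -13) = (-40/3 - 1/3*21) + sqrt((-13)**2 + (-68)**2) = (-40/3 - 7) + sqrt(169 + 4624) = -61/3 + sqrt(4793)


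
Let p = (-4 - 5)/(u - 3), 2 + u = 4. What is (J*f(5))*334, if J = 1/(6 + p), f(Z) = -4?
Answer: -1336/15 ≈ -89.067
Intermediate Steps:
u = 2 (u = -2 + 4 = 2)
p = 9 (p = (-4 - 5)/(2 - 3) = -9/(-1) = -9*(-1) = 9)
J = 1/15 (J = 1/(6 + 9) = 1/15 ≈ 0.066667)
(J*f(5))*334 = ((1/15)*(-4))*334 = -4/15*334 = -1336/15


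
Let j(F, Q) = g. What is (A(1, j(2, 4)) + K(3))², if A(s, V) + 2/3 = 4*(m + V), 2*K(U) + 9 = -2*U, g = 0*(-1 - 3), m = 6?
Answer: 9025/36 ≈ 250.69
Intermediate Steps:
g = 0 (g = 0*(-4) = 0)
j(F, Q) = 0
K(U) = -9/2 - U (K(U) = -9/2 + (-2*U)/2 = -9/2 - U)
A(s, V) = 70/3 + 4*V (A(s, V) = -⅔ + 4*(6 + V) = -⅔ + (24 + 4*V) = 70/3 + 4*V)
(A(1, j(2, 4)) + K(3))² = ((70/3 + 4*0) + (-9/2 - 1*3))² = ((70/3 + 0) + (-9/2 - 3))² = (70/3 - 15/2)² = (95/6)² = 9025/36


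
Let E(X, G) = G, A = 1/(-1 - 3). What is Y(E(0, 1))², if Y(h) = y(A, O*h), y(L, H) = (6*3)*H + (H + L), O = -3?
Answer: 52441/16 ≈ 3277.6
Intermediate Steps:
A = -¼ (A = 1/(-4) = -¼ ≈ -0.25000)
y(L, H) = L + 19*H (y(L, H) = 18*H + (H + L) = L + 19*H)
Y(h) = -¼ - 57*h (Y(h) = -¼ + 19*(-3*h) = -¼ - 57*h)
Y(E(0, 1))² = (-¼ - 57*1)² = (-¼ - 57)² = (-229/4)² = 52441/16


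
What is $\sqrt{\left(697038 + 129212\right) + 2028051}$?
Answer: $\sqrt{2854301} \approx 1689.5$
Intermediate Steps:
$\sqrt{\left(697038 + 129212\right) + 2028051} = \sqrt{826250 + 2028051} = \sqrt{2854301}$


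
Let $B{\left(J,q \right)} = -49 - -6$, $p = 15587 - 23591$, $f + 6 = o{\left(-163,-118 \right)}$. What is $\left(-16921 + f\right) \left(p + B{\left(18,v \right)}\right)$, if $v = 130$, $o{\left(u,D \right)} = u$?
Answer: $137523230$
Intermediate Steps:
$f = -169$ ($f = -6 - 163 = -169$)
$p = -8004$
$B{\left(J,q \right)} = -43$ ($B{\left(J,q \right)} = -49 + 6 = -43$)
$\left(-16921 + f\right) \left(p + B{\left(18,v \right)}\right) = \left(-16921 - 169\right) \left(-8004 - 43\right) = \left(-17090\right) \left(-8047\right) = 137523230$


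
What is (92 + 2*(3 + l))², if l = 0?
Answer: 9604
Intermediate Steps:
(92 + 2*(3 + l))² = (92 + 2*(3 + 0))² = (92 + 2*3)² = (92 + 6)² = 98² = 9604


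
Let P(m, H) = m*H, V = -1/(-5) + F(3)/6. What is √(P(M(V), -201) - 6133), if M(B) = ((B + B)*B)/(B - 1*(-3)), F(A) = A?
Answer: I*√211723990/185 ≈ 78.653*I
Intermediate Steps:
V = 7/10 (V = -1/(-5) + 3/6 = -1*(-⅕) + 3*(⅙) = ⅕ + ½ = 7/10 ≈ 0.70000)
M(B) = 2*B²/(3 + B) (M(B) = ((2*B)*B)/(B + 3) = (2*B²)/(3 + B) = 2*B²/(3 + B))
P(m, H) = H*m
√(P(M(V), -201) - 6133) = √(-402*(7/10)²/(3 + 7/10) - 6133) = √(-402*49/(100*37/10) - 6133) = √(-402*49*10/(100*37) - 6133) = √(-201*49/185 - 6133) = √(-9849/185 - 6133) = √(-1144454/185) = I*√211723990/185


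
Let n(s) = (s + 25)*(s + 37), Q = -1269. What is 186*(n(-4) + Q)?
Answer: -107136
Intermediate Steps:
n(s) = (25 + s)*(37 + s)
186*(n(-4) + Q) = 186*((925 + (-4)² + 62*(-4)) - 1269) = 186*((925 + 16 - 248) - 1269) = 186*(693 - 1269) = 186*(-576) = -107136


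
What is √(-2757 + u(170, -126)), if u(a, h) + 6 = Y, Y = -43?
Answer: I*√2806 ≈ 52.972*I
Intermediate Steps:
u(a, h) = -49 (u(a, h) = -6 - 43 = -49)
√(-2757 + u(170, -126)) = √(-2757 - 49) = √(-2806) = I*√2806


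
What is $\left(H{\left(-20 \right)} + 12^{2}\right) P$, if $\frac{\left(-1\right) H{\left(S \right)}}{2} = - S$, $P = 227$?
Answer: $23608$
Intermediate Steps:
$H{\left(S \right)} = 2 S$ ($H{\left(S \right)} = - 2 \left(- S\right) = 2 S$)
$\left(H{\left(-20 \right)} + 12^{2}\right) P = \left(2 \left(-20\right) + 12^{2}\right) 227 = \left(-40 + 144\right) 227 = 104 \cdot 227 = 23608$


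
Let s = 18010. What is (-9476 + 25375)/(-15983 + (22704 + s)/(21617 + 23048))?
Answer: -710128835/713839981 ≈ -0.99480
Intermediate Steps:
(-9476 + 25375)/(-15983 + (22704 + s)/(21617 + 23048)) = (-9476 + 25375)/(-15983 + (22704 + 18010)/(21617 + 23048)) = 15899/(-15983 + 40714/44665) = 15899/(-713839981/44665) = 15899*(-44665/713839981) = -710128835/713839981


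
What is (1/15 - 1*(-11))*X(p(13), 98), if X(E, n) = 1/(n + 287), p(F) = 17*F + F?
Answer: 166/5775 ≈ 0.028745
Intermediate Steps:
p(F) = 18*F
X(E, n) = 1/(287 + n)
(1/15 - 1*(-11))*X(p(13), 98) = (1/15 - 1*(-11))/(287 + 98) = (1/15 + 11)/385 = (166/15)*(1/385) = 166/5775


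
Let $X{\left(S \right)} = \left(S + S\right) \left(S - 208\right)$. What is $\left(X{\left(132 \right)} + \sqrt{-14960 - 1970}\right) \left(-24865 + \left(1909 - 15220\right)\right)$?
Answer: $765963264 - 38176 i \sqrt{16930} \approx 7.6596 \cdot 10^{8} - 4.9673 \cdot 10^{6} i$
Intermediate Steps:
$X{\left(S \right)} = 2 S \left(-208 + S\right)$
$\left(X{\left(132 \right)} + \sqrt{-14960 - 1970}\right) \left(-24865 + \left(1909 - 15220\right)\right) = \left(2 \cdot 132 \left(-208 + 132\right) + \sqrt{-14960 - 1970}\right) \left(-24865 + \left(1909 - 15220\right)\right) = \left(2 \cdot 132 \left(-76\right) + \sqrt{-16930}\right) \left(-24865 + \left(1909 - 15220\right)\right) = \left(-20064 + i \sqrt{16930}\right) \left(-24865 - 13311\right) = \left(-20064 + i \sqrt{16930}\right) \left(-38176\right) = 765963264 - 38176 i \sqrt{16930}$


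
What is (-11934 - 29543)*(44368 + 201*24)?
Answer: -2040336584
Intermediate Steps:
(-11934 - 29543)*(44368 + 201*24) = -41477*(44368 + 4824) = -41477*49192 = -2040336584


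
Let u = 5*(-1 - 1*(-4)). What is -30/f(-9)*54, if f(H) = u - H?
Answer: -135/2 ≈ -67.500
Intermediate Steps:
u = 15 (u = 5*(-1 + 4) = 5*3 = 15)
f(H) = 15 - H
-30/f(-9)*54 = -30/(15 - 1*(-9))*54 = -30/(15 + 9)*54 = -30/24*54 = -(1/24)*30*54 = -5*54/4 = -1*135/2 = -135/2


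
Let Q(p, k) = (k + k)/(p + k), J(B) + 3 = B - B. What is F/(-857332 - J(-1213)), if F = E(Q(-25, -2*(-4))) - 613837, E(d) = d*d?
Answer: 177398637/247768081 ≈ 0.71599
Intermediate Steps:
J(B) = -3 (J(B) = -3 + (B - B) = -3 + 0 = -3)
Q(p, k) = 2*k/(k + p) (Q(p, k) = (2*k)/(k + p) = 2*k/(k + p))
E(d) = d**2
F = -177398637/289 (F = (2*(-2*(-4))/(-2*(-4) - 25))**2 - 613837 = (2*8/(8 - 25))**2 - 613837 = (2*8/(-17))**2 - 613837 = (2*8*(-1/17))**2 - 613837 = (-16/17)**2 - 613837 = 256/289 - 613837 = -177398637/289 ≈ -6.1384e+5)
F/(-857332 - J(-1213)) = -177398637/(289*(-857332 - 1*(-3))) = -177398637/(289*(-857332 + 3)) = -177398637/289/(-857329) = -177398637/289*(-1/857329) = 177398637/247768081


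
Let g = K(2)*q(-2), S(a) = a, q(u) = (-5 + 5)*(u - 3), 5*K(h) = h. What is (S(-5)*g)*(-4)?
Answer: 0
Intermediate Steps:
K(h) = h/5
q(u) = 0 (q(u) = 0*(-3 + u) = 0)
g = 0 (g = ((⅕)*2)*0 = (⅖)*0 = 0)
(S(-5)*g)*(-4) = -5*0*(-4) = 0*(-4) = 0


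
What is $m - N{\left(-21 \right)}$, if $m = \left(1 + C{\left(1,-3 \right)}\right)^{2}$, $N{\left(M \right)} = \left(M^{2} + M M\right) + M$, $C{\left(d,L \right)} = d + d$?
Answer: $-852$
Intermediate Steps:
$C{\left(d,L \right)} = 2 d$
$N{\left(M \right)} = M + 2 M^{2}$ ($N{\left(M \right)} = \left(M^{2} + M^{2}\right) + M = 2 M^{2} + M = M + 2 M^{2}$)
$m = 9$ ($m = \left(1 + 2 \cdot 1\right)^{2} = \left(1 + 2\right)^{2} = 3^{2} = 9$)
$m - N{\left(-21 \right)} = 9 - - 21 \left(1 + 2 \left(-21\right)\right) = 9 - - 21 \left(1 - 42\right) = 9 - \left(-21\right) \left(-41\right) = 9 - 861 = -852$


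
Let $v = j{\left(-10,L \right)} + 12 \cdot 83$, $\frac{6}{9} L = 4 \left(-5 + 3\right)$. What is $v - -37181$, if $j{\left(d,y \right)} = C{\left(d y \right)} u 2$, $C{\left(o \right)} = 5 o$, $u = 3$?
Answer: $41777$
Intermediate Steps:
$L = -12$ ($L = \frac{3 \cdot 4 \left(-5 + 3\right)}{2} = \frac{3 \cdot 4 \left(-2\right)}{2} = \frac{3}{2} \left(-8\right) = -12$)
$j{\left(d,y \right)} = 30 d y$ ($j{\left(d,y \right)} = 5 d y 3 \cdot 2 = 15 d y 2 = 30 d y$)
$v = 4596$ ($v = 30 \left(-10\right) \left(-12\right) + 12 \cdot 83 = 3600 + 996 = 4596$)
$v - -37181 = 4596 - -37181 = 4596 + 37181 = 41777$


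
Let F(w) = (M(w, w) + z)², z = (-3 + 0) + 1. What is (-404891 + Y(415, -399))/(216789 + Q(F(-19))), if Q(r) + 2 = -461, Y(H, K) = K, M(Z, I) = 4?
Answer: -202645/108163 ≈ -1.8735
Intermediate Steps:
z = -2 (z = -3 + 1 = -2)
F(w) = 4 (F(w) = (4 - 2)² = 2² = 4)
Q(r) = -463 (Q(r) = -2 - 461 = -463)
(-404891 + Y(415, -399))/(216789 + Q(F(-19))) = (-404891 - 399)/(216789 - 463) = -405290/216326 = -405290*1/216326 = -202645/108163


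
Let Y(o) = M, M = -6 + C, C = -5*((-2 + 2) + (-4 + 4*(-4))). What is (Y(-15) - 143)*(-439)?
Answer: 21511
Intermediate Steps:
C = 100 (C = -5*(0 + (-4 - 16)) = -5*(0 - 20) = -5*(-20) = 100)
M = 94 (M = -6 + 100 = 94)
Y(o) = 94
(Y(-15) - 143)*(-439) = (94 - 143)*(-439) = -49*(-439) = 21511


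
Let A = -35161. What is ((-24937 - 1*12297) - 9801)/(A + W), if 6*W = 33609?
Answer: 94070/59119 ≈ 1.5912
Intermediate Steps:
W = 11203/2 (W = (1/6)*33609 = 11203/2 ≈ 5601.5)
((-24937 - 1*12297) - 9801)/(A + W) = ((-24937 - 1*12297) - 9801)/(-35161 + 11203/2) = ((-24937 - 12297) - 9801)/(-59119/2) = (-37234 - 9801)*(-2/59119) = -47035*(-2/59119) = 94070/59119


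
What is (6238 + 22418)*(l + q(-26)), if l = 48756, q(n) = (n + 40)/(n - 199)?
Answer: 34928753824/25 ≈ 1.3971e+9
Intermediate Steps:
q(n) = (40 + n)/(-199 + n)
(6238 + 22418)*(l + q(-26)) = (6238 + 22418)*(48756 + (40 - 26)/(-199 - 26)) = 28656*(48756 + 14/(-225)) = 28656*(48756 - 1/225*14) = 28656*(48756 - 14/225) = 28656*(10970086/225) = 34928753824/25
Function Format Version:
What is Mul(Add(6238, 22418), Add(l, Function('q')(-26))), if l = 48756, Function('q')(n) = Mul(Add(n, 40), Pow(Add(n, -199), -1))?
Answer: Rational(34928753824, 25) ≈ 1.3971e+9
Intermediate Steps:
Function('q')(n) = Mul(Pow(Add(-199, n), -1), Add(40, n)) (Function('q')(n) = Mul(Add(40, n), Pow(Add(-199, n), -1)) = Mul(Pow(Add(-199, n), -1), Add(40, n)))
Mul(Add(6238, 22418), Add(l, Function('q')(-26))) = Mul(Add(6238, 22418), Add(48756, Mul(Pow(Add(-199, -26), -1), Add(40, -26)))) = Mul(28656, Add(48756, Mul(Pow(-225, -1), 14))) = Mul(28656, Add(48756, Mul(Rational(-1, 225), 14))) = Mul(28656, Add(48756, Rational(-14, 225))) = Mul(28656, Rational(10970086, 225)) = Rational(34928753824, 25)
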